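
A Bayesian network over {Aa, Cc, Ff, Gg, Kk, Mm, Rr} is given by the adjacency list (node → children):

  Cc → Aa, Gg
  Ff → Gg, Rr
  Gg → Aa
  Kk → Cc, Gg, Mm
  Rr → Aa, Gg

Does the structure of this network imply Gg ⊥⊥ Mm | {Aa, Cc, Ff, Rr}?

We examine all 5 paths between Gg and Mm:
Path 1: Gg → Aa ← Cc ← Kk → Mm
  Cc is a chain here and Cc is conditioned on, so the path is blocked at Cc.
Path 2: Gg ← Rr → Aa ← Cc ← Kk → Mm
  Rr is a fork here and Rr is conditioned on, so the path is blocked at Rr.
Path 3: Gg ← Kk → Mm
  Kk is a fork and Kk is not conditioned on — no node blocks this path, so it is active.
Path 4: Gg ← Ff → Rr → Aa ← Cc ← Kk → Mm
  Ff is a fork here and Ff is conditioned on, so the path is blocked at Ff.
Path 5: Gg ← Cc ← Kk → Mm
  Cc is a chain here and Cc is conditioned on, so the path is blocked at Cc.
Because an active path exists, Gg and Mm are not d-separated.

No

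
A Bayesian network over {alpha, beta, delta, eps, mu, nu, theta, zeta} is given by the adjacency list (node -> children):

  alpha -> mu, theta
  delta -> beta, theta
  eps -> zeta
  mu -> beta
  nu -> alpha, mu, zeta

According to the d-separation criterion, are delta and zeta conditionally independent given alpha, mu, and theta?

Yes

We examine all 4 paths between delta and zeta:
Path 1: delta → beta ← mu ← nu → zeta
  beta is a collider here and neither beta nor any of its descendants is conditioned on, so the collider stays closed — the path is blocked at beta.
Path 2: delta → beta ← mu ← alpha ← nu → zeta
  beta is a collider here and neither beta nor any of its descendants is conditioned on, so the collider stays closed — the path is blocked at beta.
Path 3: delta → theta ← alpha → mu ← nu → zeta
  alpha is a fork here and alpha is conditioned on, so the path is blocked at alpha.
Path 4: delta → theta ← alpha ← nu → zeta
  alpha is a chain here and alpha is conditioned on, so the path is blocked at alpha.
All paths are blocked; delta ⊥ zeta | {alpha, mu, theta} holds.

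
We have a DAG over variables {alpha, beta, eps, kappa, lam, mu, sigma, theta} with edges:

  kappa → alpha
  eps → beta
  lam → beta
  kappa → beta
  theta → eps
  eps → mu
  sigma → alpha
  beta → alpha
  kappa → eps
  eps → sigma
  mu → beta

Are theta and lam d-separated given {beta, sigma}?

There are 6 undirected paths between theta and lam; checking each against the conditioning set {beta, sigma}:
  1. theta → eps → sigma → alpha ← kappa → beta ← lam — eps:chain[open]; sigma:chain[blocks]; alpha:collider[blocks]; kappa:fork[open]; beta:collider[open] ⇒ blocked
  2. theta → eps → sigma → alpha ← beta ← lam — eps:chain[open]; sigma:chain[blocks]; alpha:collider[blocks]; beta:chain[blocks] ⇒ blocked
  3. theta → eps → mu → beta ← lam — eps:chain[open]; mu:chain[open]; beta:collider[open] ⇒ active
  4. theta → eps ← kappa → alpha ← beta ← lam — eps:collider[open]; kappa:fork[open]; alpha:collider[blocks]; beta:chain[blocks] ⇒ blocked
  5. theta → eps ← kappa → beta ← lam — eps:collider[open]; kappa:fork[open]; beta:collider[open] ⇒ active
  6. theta → eps → beta ← lam — eps:chain[open]; beta:collider[open] ⇒ active
At least one path is unblocked, so d-separation fails.

No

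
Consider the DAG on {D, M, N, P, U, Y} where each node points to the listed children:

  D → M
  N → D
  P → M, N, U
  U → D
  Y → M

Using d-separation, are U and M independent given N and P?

There are 4 undirected paths between U and M; checking each against the conditioning set {N, P}:
Path 1: U → D → M
  D is a chain and D is not conditioned on — no node blocks this path, so it is active.
Path 2: U → D ← N ← P → M
  D is a collider here and neither D nor any of its descendants is conditioned on, so the collider stays closed — the path is blocked at D.
Path 3: U ← P → M
  P is a fork here and P is conditioned on, so the path is blocked at P.
Path 4: U ← P → N → D → M
  P is a fork here and P is conditioned on, so the path is blocked at P.
Since the path U → D → M is active, U and M are not d-separated given {N, P}.

No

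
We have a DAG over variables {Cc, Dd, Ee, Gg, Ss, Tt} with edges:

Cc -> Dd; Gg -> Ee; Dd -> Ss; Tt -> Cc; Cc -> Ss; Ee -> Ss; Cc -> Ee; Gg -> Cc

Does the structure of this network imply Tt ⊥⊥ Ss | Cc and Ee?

Yes

We examine all 4 paths between Tt and Ss:
  1. Tt → Cc → Dd → Ss — Cc:chain[blocks]; Dd:chain[open] ⇒ blocked
  2. Tt → Cc ← Gg → Ee → Ss — Cc:collider[open]; Gg:fork[open]; Ee:chain[blocks] ⇒ blocked
  3. Tt → Cc → Ss — Cc:chain[blocks] ⇒ blocked
  4. Tt → Cc → Ee → Ss — Cc:chain[blocks]; Ee:chain[blocks] ⇒ blocked
Every path is blocked, so Tt and Ss are d-separated given {Cc, Ee}.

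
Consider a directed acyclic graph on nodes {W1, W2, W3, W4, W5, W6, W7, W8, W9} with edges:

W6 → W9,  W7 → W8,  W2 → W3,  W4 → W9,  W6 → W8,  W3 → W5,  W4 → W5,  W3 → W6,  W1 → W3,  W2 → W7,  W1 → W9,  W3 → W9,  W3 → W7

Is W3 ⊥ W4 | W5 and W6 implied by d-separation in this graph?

No

6 paths connect W3 and W4; each must be blocked for d-separation to hold:
Path 1: W3 → W9 ← W4
  W9 is a collider here and neither W9 nor any of its descendants is conditioned on, so the collider stays closed — the path is blocked at W9.
Path 2: W3 → W5 ← W4
  W5 is a collider and W5 is conditioned on, which opens it — no node blocks this path, so it is active.
Path 3: W3 ← W2 → W7 → W8 ← W6 → W9 ← W4
  W8 is a collider here and neither W8 nor any of its descendants is conditioned on, so the collider stays closed — the path is blocked at W8.
Path 4: W3 → W7 → W8 ← W6 → W9 ← W4
  W8 is a collider here and neither W8 nor any of its descendants is conditioned on, so the collider stays closed — the path is blocked at W8.
Path 5: W3 → W6 → W9 ← W4
  W6 is a chain here and W6 is conditioned on, so the path is blocked at W6.
Path 6: W3 ← W1 → W9 ← W4
  W9 is a collider here and neither W9 nor any of its descendants is conditioned on, so the collider stays closed — the path is blocked at W9.
At least one path is unblocked, so d-separation fails.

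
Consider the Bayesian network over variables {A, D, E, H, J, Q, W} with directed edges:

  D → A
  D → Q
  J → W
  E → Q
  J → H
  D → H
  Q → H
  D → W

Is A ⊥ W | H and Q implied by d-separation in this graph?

No — A and W are not d-separated given {H, Q}.

Enumerating the 3 paths from A to W and testing each for blocking by {H, Q}:
Path 1: A ← D → W
  D is a fork and D is not conditioned on — no node blocks this path, so it is active.
Path 2: A ← D → Q → H ← J → W
  Q is a chain here and Q is conditioned on, so the path is blocked at Q.
Path 3: A ← D → H ← J → W
  D is a fork and D is not conditioned on; H is a collider and H is conditioned on, which opens it; J is a fork and J is not conditioned on — no node blocks this path, so it is active.
At least one path is unblocked, so d-separation fails.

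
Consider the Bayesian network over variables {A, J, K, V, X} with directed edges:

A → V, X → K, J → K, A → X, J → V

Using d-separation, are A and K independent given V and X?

No

There are 2 undirected paths between A and K; checking each against the conditioning set {V, X}:
Path 1: A → V ← J → K
  V is a collider and V is conditioned on, which opens it; J is a fork and J is not conditioned on — no node blocks this path, so it is active.
Path 2: A → X → K
  X is a chain here and X is conditioned on, so the path is blocked at X.
Since the path A → V ← J → K is active, A and K are not d-separated given {V, X}.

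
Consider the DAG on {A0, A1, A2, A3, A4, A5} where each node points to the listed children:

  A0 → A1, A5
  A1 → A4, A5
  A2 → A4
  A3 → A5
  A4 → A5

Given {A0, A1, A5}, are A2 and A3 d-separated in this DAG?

Enumerating the 3 paths from A2 to A3 and testing each for blocking by {A0, A1, A5}:
Path 1: A2 → A4 → A5 ← A3
  A4 is a chain and A4 is not conditioned on; A5 is a collider and A5 is conditioned on, which opens it — no node blocks this path, so it is active.
Path 2: A2 → A4 ← A1 ← A0 → A5 ← A3
  A1 is a chain here and A1 is conditioned on, so the path is blocked at A1.
Path 3: A2 → A4 ← A1 → A5 ← A3
  A1 is a fork here and A1 is conditioned on, so the path is blocked at A1.
Because an active path exists, A2 and A3 are not d-separated.

No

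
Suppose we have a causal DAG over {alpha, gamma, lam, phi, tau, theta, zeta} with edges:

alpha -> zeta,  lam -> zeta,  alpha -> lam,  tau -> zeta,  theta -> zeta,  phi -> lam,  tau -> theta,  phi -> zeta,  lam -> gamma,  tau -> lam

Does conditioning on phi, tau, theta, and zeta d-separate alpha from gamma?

There are 5 undirected paths between alpha and gamma; checking each against the conditioning set {phi, tau, theta, zeta}:
  1. alpha → zeta ← tau → lam → gamma — zeta:collider[open]; tau:fork[blocks]; lam:chain[open] ⇒ blocked
  2. alpha → zeta ← theta ← tau → lam → gamma — zeta:collider[open]; theta:chain[blocks]; tau:fork[blocks]; lam:chain[open] ⇒ blocked
  3. alpha → zeta ← lam → gamma — zeta:collider[open]; lam:fork[open] ⇒ active
  4. alpha → zeta ← phi → lam → gamma — zeta:collider[open]; phi:fork[blocks]; lam:chain[open] ⇒ blocked
  5. alpha → lam → gamma — lam:chain[open] ⇒ active
Because an active path exists, alpha and gamma are not d-separated.

No — alpha and gamma are not d-separated given {phi, tau, theta, zeta}.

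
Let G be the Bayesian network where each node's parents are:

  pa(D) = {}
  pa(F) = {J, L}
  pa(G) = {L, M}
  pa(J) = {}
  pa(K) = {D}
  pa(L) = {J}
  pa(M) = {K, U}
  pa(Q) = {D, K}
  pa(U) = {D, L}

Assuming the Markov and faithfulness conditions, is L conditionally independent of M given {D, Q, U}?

Yes — L and M are d-separated given {D, Q, U}.

4 paths connect L and M; each must be blocked for d-separation to hold:
Path 1: L → G ← M
  G is a collider here and neither G nor any of its descendants is conditioned on, so the collider stays closed — the path is blocked at G.
Path 2: L → U → M
  U is a chain here and U is conditioned on, so the path is blocked at U.
Path 3: L → U ← D → K → M
  D is a fork here and D is conditioned on, so the path is blocked at D.
Path 4: L → U ← D → Q ← K → M
  D is a fork here and D is conditioned on, so the path is blocked at D.
Every path is blocked, so L and M are d-separated given {D, Q, U}.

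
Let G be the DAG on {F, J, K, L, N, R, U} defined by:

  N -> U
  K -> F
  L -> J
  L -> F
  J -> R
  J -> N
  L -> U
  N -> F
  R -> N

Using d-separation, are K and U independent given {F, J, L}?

No

There are 6 undirected paths between K and U; checking each against the conditioning set {F, J, L}:
Path 1: K → F ← L → U
  L is a fork here and L is conditioned on, so the path is blocked at L.
Path 2: K → F ← L → J → N → U
  L is a fork here and L is conditioned on, so the path is blocked at L.
Path 3: K → F ← L → J → R → N → U
  L is a fork here and L is conditioned on, so the path is blocked at L.
Path 4: K → F ← N → U
  F is a collider and F is conditioned on, which opens it; N is a fork and N is not conditioned on — no node blocks this path, so it is active.
Path 5: K → F ← N ← R ← J ← L → U
  J is a chain here and J is conditioned on, so the path is blocked at J.
Path 6: K → F ← N ← J ← L → U
  J is a chain here and J is conditioned on, so the path is blocked at J.
Because an active path exists, K and U are not d-separated.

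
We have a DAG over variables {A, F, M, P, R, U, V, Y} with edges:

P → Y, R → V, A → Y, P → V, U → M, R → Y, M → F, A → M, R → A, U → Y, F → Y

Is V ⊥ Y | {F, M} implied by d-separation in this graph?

Enumerating the 5 paths from V to Y and testing each for blocking by {F, M}:
Path 1: V ← P → Y
  P is a fork and P is not conditioned on — no node blocks this path, so it is active.
Path 2: V ← R → Y
  R is a fork and R is not conditioned on — no node blocks this path, so it is active.
Path 3: V ← R → A → Y
  R is a fork and R is not conditioned on; A is a chain and A is not conditioned on — no node blocks this path, so it is active.
Path 4: V ← R → A → M → F → Y
  M is a chain here and M is conditioned on, so the path is blocked at M.
Path 5: V ← R → A → M ← U → Y
  R is a fork and R is not conditioned on; A is a chain and A is not conditioned on; M is a collider and M is conditioned on, which opens it; U is a fork and U is not conditioned on — no node blocks this path, so it is active.
Because an active path exists, V and Y are not d-separated.

No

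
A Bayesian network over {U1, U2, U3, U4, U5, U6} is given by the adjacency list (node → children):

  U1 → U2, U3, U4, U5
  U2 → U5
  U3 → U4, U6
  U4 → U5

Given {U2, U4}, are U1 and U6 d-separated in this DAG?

No

4 paths connect U1 and U6; each must be blocked for d-separation to hold:
  1. U1 → U5 ← U4 ← U3 → U6 — U5:collider[blocks]; U4:chain[blocks]; U3:fork[open] ⇒ blocked
  2. U1 → U3 → U6 — U3:chain[open] ⇒ active
  3. U1 → U2 → U5 ← U4 ← U3 → U6 — U2:chain[blocks]; U5:collider[blocks]; U4:chain[blocks]; U3:fork[open] ⇒ blocked
  4. U1 → U4 ← U3 → U6 — U4:collider[open]; U3:fork[open] ⇒ active
At least one path is unblocked, so d-separation fails.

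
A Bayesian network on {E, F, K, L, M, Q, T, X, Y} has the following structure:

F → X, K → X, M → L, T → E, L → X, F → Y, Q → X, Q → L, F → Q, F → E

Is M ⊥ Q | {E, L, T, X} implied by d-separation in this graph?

There are 3 undirected paths between M and Q; checking each against the conditioning set {E, L, T, X}:
Path 1: M → L → X ← Q
  L is a chain here and L is conditioned on, so the path is blocked at L.
Path 2: M → L → X ← F → Q
  L is a chain here and L is conditioned on, so the path is blocked at L.
Path 3: M → L ← Q
  L is a collider and L is conditioned on, which opens it — no node blocks this path, so it is active.
At least one path is unblocked, so d-separation fails.

No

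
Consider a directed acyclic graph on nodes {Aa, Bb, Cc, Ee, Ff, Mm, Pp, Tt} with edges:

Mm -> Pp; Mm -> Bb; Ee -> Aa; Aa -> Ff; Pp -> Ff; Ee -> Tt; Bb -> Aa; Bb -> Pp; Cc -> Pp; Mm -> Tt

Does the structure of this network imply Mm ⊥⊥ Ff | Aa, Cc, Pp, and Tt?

We examine all 6 paths between Mm and Ff:
Path 1: Mm → Pp → Ff
  Pp is a chain here and Pp is conditioned on, so the path is blocked at Pp.
Path 2: Mm → Pp ← Bb → Aa → Ff
  Aa is a chain here and Aa is conditioned on, so the path is blocked at Aa.
Path 3: Mm → Bb → Pp → Ff
  Pp is a chain here and Pp is conditioned on, so the path is blocked at Pp.
Path 4: Mm → Bb → Aa → Ff
  Aa is a chain here and Aa is conditioned on, so the path is blocked at Aa.
Path 5: Mm → Tt ← Ee → Aa → Ff
  Aa is a chain here and Aa is conditioned on, so the path is blocked at Aa.
Path 6: Mm → Tt ← Ee → Aa ← Bb → Pp → Ff
  Pp is a chain here and Pp is conditioned on, so the path is blocked at Pp.
All paths are blocked; Mm ⊥ Ff | {Aa, Cc, Pp, Tt} holds.

Yes — Mm and Ff are d-separated given {Aa, Cc, Pp, Tt}.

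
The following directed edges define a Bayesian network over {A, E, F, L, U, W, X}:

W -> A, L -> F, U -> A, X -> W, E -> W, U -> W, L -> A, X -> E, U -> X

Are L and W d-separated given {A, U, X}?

Enumerating the 4 paths from L to W and testing each for blocking by {A, U, X}:
Path 1: L → A ← U → X → W
  U is a fork here and U is conditioned on, so the path is blocked at U.
Path 2: L → A ← U → X → E → W
  U is a fork here and U is conditioned on, so the path is blocked at U.
Path 3: L → A ← U → W
  U is a fork here and U is conditioned on, so the path is blocked at U.
Path 4: L → A ← W
  A is a collider and A is conditioned on, which opens it — no node blocks this path, so it is active.
Because an active path exists, L and W are not d-separated.

No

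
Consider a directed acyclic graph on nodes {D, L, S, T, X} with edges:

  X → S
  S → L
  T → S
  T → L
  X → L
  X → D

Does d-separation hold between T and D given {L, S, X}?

Yes

There are 4 undirected paths between T and D; checking each against the conditioning set {L, S, X}:
  1. T → L ← X → D — L:collider[open]; X:fork[blocks] ⇒ blocked
  2. T → L ← S ← X → D — L:collider[open]; S:chain[blocks]; X:fork[blocks] ⇒ blocked
  3. T → S ← X → D — S:collider[open]; X:fork[blocks] ⇒ blocked
  4. T → S → L ← X → D — S:chain[blocks]; L:collider[open]; X:fork[blocks] ⇒ blocked
All paths are blocked; T ⊥ D | {L, S, X} holds.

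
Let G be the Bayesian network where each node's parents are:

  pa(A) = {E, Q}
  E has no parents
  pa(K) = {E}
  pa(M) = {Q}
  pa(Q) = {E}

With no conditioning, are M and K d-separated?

No — M and K are not d-separated given ∅.

There are 2 undirected paths between M and K; checking each against the conditioning set ∅:
  1. M ← Q ← E → K — Q:chain[open]; E:fork[open] ⇒ active
  2. M ← Q → A ← E → K — Q:fork[open]; A:collider[blocks]; E:fork[open] ⇒ blocked
Because an active path exists, M and K are not d-separated.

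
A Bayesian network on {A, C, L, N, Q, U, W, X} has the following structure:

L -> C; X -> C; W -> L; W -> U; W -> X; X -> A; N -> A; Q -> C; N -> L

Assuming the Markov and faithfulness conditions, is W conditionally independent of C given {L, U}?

Enumerating the 4 paths from W to C and testing each for blocking by {L, U}:
Path 1: W → L → C
  L is a chain here and L is conditioned on, so the path is blocked at L.
Path 2: W → L ← N → A ← X → C
  A is a collider here and neither A nor any of its descendants is conditioned on, so the collider stays closed — the path is blocked at A.
Path 3: W → X → C
  X is a chain and X is not conditioned on — no node blocks this path, so it is active.
Path 4: W → X → A ← N → L → C
  A is a collider here and neither A nor any of its descendants is conditioned on, so the collider stays closed — the path is blocked at A.
Since the path W → X → C is active, W and C are not d-separated given {L, U}.

No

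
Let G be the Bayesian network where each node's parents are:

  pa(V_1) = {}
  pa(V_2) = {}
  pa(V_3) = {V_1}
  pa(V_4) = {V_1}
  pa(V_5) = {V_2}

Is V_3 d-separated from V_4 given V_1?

Yes

There is one path between V_3 and V_4:
Path 1: V_3 ← V_1 → V_4
  V_1 is a fork here and V_1 is conditioned on, so the path is blocked at V_1.
Since every path is blocked, d-separation holds.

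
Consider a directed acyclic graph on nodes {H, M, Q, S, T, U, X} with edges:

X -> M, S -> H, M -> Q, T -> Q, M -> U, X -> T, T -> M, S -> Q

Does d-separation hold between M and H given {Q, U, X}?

No

We examine all 3 paths between M and H:
Path 1: M ← T → Q ← S → H
  T is a fork and T is not conditioned on; Q is a collider and Q is conditioned on, which opens it; S is a fork and S is not conditioned on — no node blocks this path, so it is active.
Path 2: M → Q ← S → H
  Q is a collider and Q is conditioned on, which opens it; S is a fork and S is not conditioned on — no node blocks this path, so it is active.
Path 3: M ← X → T → Q ← S → H
  X is a fork here and X is conditioned on, so the path is blocked at X.
Because an active path exists, M and H are not d-separated.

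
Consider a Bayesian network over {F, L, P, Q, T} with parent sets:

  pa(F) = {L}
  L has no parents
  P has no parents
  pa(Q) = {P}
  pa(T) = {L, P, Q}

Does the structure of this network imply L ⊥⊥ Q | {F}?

2 paths connect L and Q; each must be blocked for d-separation to hold:
Path 1: L → T ← P → Q
  T is a collider here and neither T nor any of its descendants is conditioned on, so the collider stays closed — the path is blocked at T.
Path 2: L → T ← Q
  T is a collider here and neither T nor any of its descendants is conditioned on, so the collider stays closed — the path is blocked at T.
All paths are blocked; L ⊥ Q | {F} holds.

Yes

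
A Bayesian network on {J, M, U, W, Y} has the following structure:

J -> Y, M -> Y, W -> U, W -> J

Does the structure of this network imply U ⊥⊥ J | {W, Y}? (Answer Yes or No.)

The only undirected path from U to J is:
  1. U ← W → J — W:fork[blocks] ⇒ blocked
Since every path is blocked, d-separation holds.

Yes — U and J are d-separated given {W, Y}.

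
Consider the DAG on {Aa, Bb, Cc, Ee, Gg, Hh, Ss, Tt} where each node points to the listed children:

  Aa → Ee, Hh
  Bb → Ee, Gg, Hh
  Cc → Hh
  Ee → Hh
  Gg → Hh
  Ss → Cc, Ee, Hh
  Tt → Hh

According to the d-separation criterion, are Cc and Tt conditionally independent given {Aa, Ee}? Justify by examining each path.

Yes — Cc and Tt are d-separated given {Aa, Ee}.

Enumerating the 6 paths from Cc to Tt and testing each for blocking by {Aa, Ee}:
Path 1: Cc → Hh ← Tt
  Hh is a collider here and neither Hh nor any of its descendants is conditioned on, so the collider stays closed — the path is blocked at Hh.
Path 2: Cc ← Ss → Hh ← Tt
  Hh is a collider here and neither Hh nor any of its descendants is conditioned on, so the collider stays closed — the path is blocked at Hh.
Path 3: Cc ← Ss → Ee → Hh ← Tt
  Ee is a chain here and Ee is conditioned on, so the path is blocked at Ee.
Path 4: Cc ← Ss → Ee ← Aa → Hh ← Tt
  Aa is a fork here and Aa is conditioned on, so the path is blocked at Aa.
Path 5: Cc ← Ss → Ee ← Bb → Hh ← Tt
  Hh is a collider here and neither Hh nor any of its descendants is conditioned on, so the collider stays closed — the path is blocked at Hh.
Path 6: Cc ← Ss → Ee ← Bb → Gg → Hh ← Tt
  Hh is a collider here and neither Hh nor any of its descendants is conditioned on, so the collider stays closed — the path is blocked at Hh.
Every path is blocked, so Cc and Tt are d-separated given {Aa, Ee}.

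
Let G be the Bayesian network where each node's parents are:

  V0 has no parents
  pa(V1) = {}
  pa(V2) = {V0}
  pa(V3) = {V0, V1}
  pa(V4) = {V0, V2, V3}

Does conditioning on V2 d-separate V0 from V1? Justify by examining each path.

We examine all 3 paths between V0 and V1:
  1. V0 → V3 ← V1 — V3:collider[blocks] ⇒ blocked
  2. V0 → V4 ← V3 ← V1 — V4:collider[blocks]; V3:chain[open] ⇒ blocked
  3. V0 → V2 → V4 ← V3 ← V1 — V2:chain[blocks]; V4:collider[blocks]; V3:chain[open] ⇒ blocked
Since every path is blocked, d-separation holds.

Yes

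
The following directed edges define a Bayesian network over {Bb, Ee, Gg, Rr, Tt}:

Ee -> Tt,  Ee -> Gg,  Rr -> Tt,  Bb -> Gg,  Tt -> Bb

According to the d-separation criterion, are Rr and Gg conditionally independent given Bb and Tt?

2 paths connect Rr and Gg; each must be blocked for d-separation to hold:
Path 1: Rr → Tt ← Ee → Gg
  Tt is a collider and Tt is conditioned on, which opens it; Ee is a fork and Ee is not conditioned on — no node blocks this path, so it is active.
Path 2: Rr → Tt → Bb → Gg
  Tt is a chain here and Tt is conditioned on, so the path is blocked at Tt.
Since the path Rr → Tt ← Ee → Gg is active, Rr and Gg are not d-separated given {Bb, Tt}.

No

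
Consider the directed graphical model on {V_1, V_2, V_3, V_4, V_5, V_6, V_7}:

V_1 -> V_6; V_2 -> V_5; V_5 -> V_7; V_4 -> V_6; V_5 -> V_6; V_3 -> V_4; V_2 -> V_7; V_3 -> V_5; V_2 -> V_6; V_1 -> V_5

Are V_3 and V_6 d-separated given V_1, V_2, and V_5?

There are 5 undirected paths between V_3 and V_6; checking each against the conditioning set {V_1, V_2, V_5}:
Path 1: V_3 → V_5 → V_6
  V_5 is a chain here and V_5 is conditioned on, so the path is blocked at V_5.
Path 2: V_3 → V_5 ← V_1 → V_6
  V_1 is a fork here and V_1 is conditioned on, so the path is blocked at V_1.
Path 3: V_3 → V_5 → V_7 ← V_2 → V_6
  V_5 is a chain here and V_5 is conditioned on, so the path is blocked at V_5.
Path 4: V_3 → V_5 ← V_2 → V_6
  V_2 is a fork here and V_2 is conditioned on, so the path is blocked at V_2.
Path 5: V_3 → V_4 → V_6
  V_4 is a chain and V_4 is not conditioned on — no node blocks this path, so it is active.
Since the path V_3 → V_4 → V_6 is active, V_3 and V_6 are not d-separated given {V_1, V_2, V_5}.

No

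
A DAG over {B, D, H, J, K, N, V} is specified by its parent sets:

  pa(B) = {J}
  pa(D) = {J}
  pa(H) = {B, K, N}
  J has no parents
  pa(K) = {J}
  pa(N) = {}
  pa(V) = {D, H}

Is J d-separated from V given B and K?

No

There are 3 undirected paths between J and V; checking each against the conditioning set {B, K}:
Path 1: J → K → H → V
  K is a chain here and K is conditioned on, so the path is blocked at K.
Path 2: J → D → V
  D is a chain and D is not conditioned on — no node blocks this path, so it is active.
Path 3: J → B → H → V
  B is a chain here and B is conditioned on, so the path is blocked at B.
At least one path is unblocked, so d-separation fails.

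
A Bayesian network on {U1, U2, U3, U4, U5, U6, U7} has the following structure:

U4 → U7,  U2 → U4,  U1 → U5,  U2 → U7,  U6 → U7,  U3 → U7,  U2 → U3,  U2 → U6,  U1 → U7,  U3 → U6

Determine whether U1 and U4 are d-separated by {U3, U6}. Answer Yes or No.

Enumerating the 6 paths from U1 to U4 and testing each for blocking by {U3, U6}:
Path 1: U1 → U7 ← U4
  U7 is a collider here and neither U7 nor any of its descendants is conditioned on, so the collider stays closed — the path is blocked at U7.
Path 2: U1 → U7 ← U2 → U4
  U7 is a collider here and neither U7 nor any of its descendants is conditioned on, so the collider stays closed — the path is blocked at U7.
Path 3: U1 → U7 ← U6 ← U2 → U4
  U7 is a collider here and neither U7 nor any of its descendants is conditioned on, so the collider stays closed — the path is blocked at U7.
Path 4: U1 → U7 ← U6 ← U3 ← U2 → U4
  U7 is a collider here and neither U7 nor any of its descendants is conditioned on, so the collider stays closed — the path is blocked at U7.
Path 5: U1 → U7 ← U3 ← U2 → U4
  U7 is a collider here and neither U7 nor any of its descendants is conditioned on, so the collider stays closed — the path is blocked at U7.
Path 6: U1 → U7 ← U3 → U6 ← U2 → U4
  U7 is a collider here and neither U7 nor any of its descendants is conditioned on, so the collider stays closed — the path is blocked at U7.
Every path is blocked, so U1 and U4 are d-separated given {U3, U6}.

Yes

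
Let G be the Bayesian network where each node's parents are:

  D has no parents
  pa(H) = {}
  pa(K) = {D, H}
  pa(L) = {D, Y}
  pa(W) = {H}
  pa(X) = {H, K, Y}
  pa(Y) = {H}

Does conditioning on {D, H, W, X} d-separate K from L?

No

There are 5 undirected paths between K and L; checking each against the conditioning set {D, H, W, X}:
Path 1: K ← H → X ← Y → L
  H is a fork here and H is conditioned on, so the path is blocked at H.
Path 2: K ← H → Y → L
  H is a fork here and H is conditioned on, so the path is blocked at H.
Path 3: K ← D → L
  D is a fork here and D is conditioned on, so the path is blocked at D.
Path 4: K → X ← H → Y → L
  H is a fork here and H is conditioned on, so the path is blocked at H.
Path 5: K → X ← Y → L
  X is a collider and X is conditioned on, which opens it; Y is a fork and Y is not conditioned on — no node blocks this path, so it is active.
Since the path K → X ← Y → L is active, K and L are not d-separated given {D, H, W, X}.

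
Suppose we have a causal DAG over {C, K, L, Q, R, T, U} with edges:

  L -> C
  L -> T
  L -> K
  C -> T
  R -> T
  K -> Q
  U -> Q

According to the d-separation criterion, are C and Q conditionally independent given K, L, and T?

2 paths connect C and Q; each must be blocked for d-separation to hold:
Path 1: C ← L → K → Q
  L is a fork here and L is conditioned on, so the path is blocked at L.
Path 2: C → T ← L → K → Q
  L is a fork here and L is conditioned on, so the path is blocked at L.
All paths are blocked; C ⊥ Q | {K, L, T} holds.

Yes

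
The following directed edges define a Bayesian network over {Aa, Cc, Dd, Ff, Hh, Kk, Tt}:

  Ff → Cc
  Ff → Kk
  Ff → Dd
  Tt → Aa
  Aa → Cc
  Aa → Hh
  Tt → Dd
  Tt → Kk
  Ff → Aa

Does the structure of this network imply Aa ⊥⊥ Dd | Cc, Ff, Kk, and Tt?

Yes

Enumerating the 6 paths from Aa to Dd and testing each for blocking by {Cc, Ff, Kk, Tt}:
Path 1: Aa → Cc ← Ff → Kk ← Tt → Dd
  Ff is a fork here and Ff is conditioned on, so the path is blocked at Ff.
Path 2: Aa → Cc ← Ff → Dd
  Ff is a fork here and Ff is conditioned on, so the path is blocked at Ff.
Path 3: Aa ← Ff → Kk ← Tt → Dd
  Ff is a fork here and Ff is conditioned on, so the path is blocked at Ff.
Path 4: Aa ← Ff → Dd
  Ff is a fork here and Ff is conditioned on, so the path is blocked at Ff.
Path 5: Aa ← Tt → Kk ← Ff → Dd
  Tt is a fork here and Tt is conditioned on, so the path is blocked at Tt.
Path 6: Aa ← Tt → Dd
  Tt is a fork here and Tt is conditioned on, so the path is blocked at Tt.
Since every path is blocked, d-separation holds.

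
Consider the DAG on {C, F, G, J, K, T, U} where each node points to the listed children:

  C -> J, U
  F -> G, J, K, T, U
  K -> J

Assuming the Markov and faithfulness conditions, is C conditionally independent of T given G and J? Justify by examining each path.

No

We examine all 3 paths between C and T:
Path 1: C → J ← K ← F → T
  J is a collider and J is conditioned on, which opens it; K is a chain and K is not conditioned on; F is a fork and F is not conditioned on — no node blocks this path, so it is active.
Path 2: C → J ← F → T
  J is a collider and J is conditioned on, which opens it; F is a fork and F is not conditioned on — no node blocks this path, so it is active.
Path 3: C → U ← F → T
  U is a collider here and neither U nor any of its descendants is conditioned on, so the collider stays closed — the path is blocked at U.
At least one path is unblocked, so d-separation fails.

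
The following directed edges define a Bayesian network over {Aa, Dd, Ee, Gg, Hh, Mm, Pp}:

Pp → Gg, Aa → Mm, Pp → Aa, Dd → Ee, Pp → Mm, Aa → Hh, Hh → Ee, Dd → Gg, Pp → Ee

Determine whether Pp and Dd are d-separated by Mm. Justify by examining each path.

4 paths connect Pp and Dd; each must be blocked for d-separation to hold:
Path 1: Pp → Ee ← Dd
  Ee is a collider here and neither Ee nor any of its descendants is conditioned on, so the collider stays closed — the path is blocked at Ee.
Path 2: Pp → Mm ← Aa → Hh → Ee ← Dd
  Ee is a collider here and neither Ee nor any of its descendants is conditioned on, so the collider stays closed — the path is blocked at Ee.
Path 3: Pp → Aa → Hh → Ee ← Dd
  Ee is a collider here and neither Ee nor any of its descendants is conditioned on, so the collider stays closed — the path is blocked at Ee.
Path 4: Pp → Gg ← Dd
  Gg is a collider here and neither Gg nor any of its descendants is conditioned on, so the collider stays closed — the path is blocked at Gg.
Every path is blocked, so Pp and Dd are d-separated given {Mm}.

Yes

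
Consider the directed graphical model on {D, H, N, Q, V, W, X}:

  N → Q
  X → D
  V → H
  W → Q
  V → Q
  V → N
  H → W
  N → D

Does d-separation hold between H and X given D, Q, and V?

There are 4 undirected paths between H and X; checking each against the conditioning set {D, Q, V}:
Path 1: H → W → Q ← N → D ← X
  W is a chain and W is not conditioned on; Q is a collider and Q is conditioned on, which opens it; N is a fork and N is not conditioned on; D is a collider and D is conditioned on, which opens it — no node blocks this path, so it is active.
Path 2: H → W → Q ← V → N → D ← X
  V is a fork here and V is conditioned on, so the path is blocked at V.
Path 3: H ← V → N → D ← X
  V is a fork here and V is conditioned on, so the path is blocked at V.
Path 4: H ← V → Q ← N → D ← X
  V is a fork here and V is conditioned on, so the path is blocked at V.
At least one path is unblocked, so d-separation fails.

No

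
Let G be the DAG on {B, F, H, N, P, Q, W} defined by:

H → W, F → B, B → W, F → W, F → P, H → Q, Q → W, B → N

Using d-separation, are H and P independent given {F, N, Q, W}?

Yes

4 paths connect H and P; each must be blocked for d-separation to hold:
Path 1: H → Q → W ← B ← F → P
  Q is a chain here and Q is conditioned on, so the path is blocked at Q.
Path 2: H → Q → W ← F → P
  Q is a chain here and Q is conditioned on, so the path is blocked at Q.
Path 3: H → W ← B ← F → P
  F is a fork here and F is conditioned on, so the path is blocked at F.
Path 4: H → W ← F → P
  F is a fork here and F is conditioned on, so the path is blocked at F.
Every path is blocked, so H and P are d-separated given {F, N, Q, W}.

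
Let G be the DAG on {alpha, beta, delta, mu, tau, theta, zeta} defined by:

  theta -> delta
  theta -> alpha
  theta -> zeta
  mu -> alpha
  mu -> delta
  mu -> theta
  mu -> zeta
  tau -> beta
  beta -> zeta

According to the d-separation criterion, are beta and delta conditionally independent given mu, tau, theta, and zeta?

We examine all 6 paths between beta and delta:
Path 1: beta → zeta ← mu → delta
  mu is a fork here and mu is conditioned on, so the path is blocked at mu.
Path 2: beta → zeta ← mu → alpha ← theta → delta
  mu is a fork here and mu is conditioned on, so the path is blocked at mu.
Path 3: beta → zeta ← mu → theta → delta
  mu is a fork here and mu is conditioned on, so the path is blocked at mu.
Path 4: beta → zeta ← theta → delta
  theta is a fork here and theta is conditioned on, so the path is blocked at theta.
Path 5: beta → zeta ← theta ← mu → delta
  theta is a chain here and theta is conditioned on, so the path is blocked at theta.
Path 6: beta → zeta ← theta → alpha ← mu → delta
  theta is a fork here and theta is conditioned on, so the path is blocked at theta.
Since every path is blocked, d-separation holds.

Yes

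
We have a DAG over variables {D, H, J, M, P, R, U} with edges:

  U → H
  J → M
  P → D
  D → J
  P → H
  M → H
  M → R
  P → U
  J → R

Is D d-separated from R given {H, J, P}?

Yes — D and R are d-separated given {H, J, P}.

There are 6 undirected paths between D and R; checking each against the conditioning set {H, J, P}:
  1. D ← P → U → H ← M ← J → R — P:fork[blocks]; U:chain[open]; H:collider[open]; M:chain[open]; J:fork[blocks] ⇒ blocked
  2. D ← P → U → H ← M → R — P:fork[blocks]; U:chain[open]; H:collider[open]; M:fork[open] ⇒ blocked
  3. D ← P → H ← M ← J → R — P:fork[blocks]; H:collider[open]; M:chain[open]; J:fork[blocks] ⇒ blocked
  4. D ← P → H ← M → R — P:fork[blocks]; H:collider[open]; M:fork[open] ⇒ blocked
  5. D → J → M → R — J:chain[blocks]; M:chain[open] ⇒ blocked
  6. D → J → R — J:chain[blocks] ⇒ blocked
Since every path is blocked, d-separation holds.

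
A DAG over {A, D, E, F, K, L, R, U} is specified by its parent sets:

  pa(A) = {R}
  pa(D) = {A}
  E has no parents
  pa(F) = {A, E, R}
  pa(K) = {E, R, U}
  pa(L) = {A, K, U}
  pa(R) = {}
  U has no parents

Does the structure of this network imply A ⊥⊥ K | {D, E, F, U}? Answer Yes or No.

No

We examine all 6 paths between A and K:
  1. A ← R → K — R:fork[open] ⇒ active
  2. A ← R → F ← E → K — R:fork[open]; F:collider[open]; E:fork[blocks] ⇒ blocked
  3. A → F ← R → K — F:collider[open]; R:fork[open] ⇒ active
  4. A → F ← E → K — F:collider[open]; E:fork[blocks] ⇒ blocked
  5. A → L ← K — L:collider[blocks] ⇒ blocked
  6. A → L ← U → K — L:collider[blocks]; U:fork[blocks] ⇒ blocked
Because an active path exists, A and K are not d-separated.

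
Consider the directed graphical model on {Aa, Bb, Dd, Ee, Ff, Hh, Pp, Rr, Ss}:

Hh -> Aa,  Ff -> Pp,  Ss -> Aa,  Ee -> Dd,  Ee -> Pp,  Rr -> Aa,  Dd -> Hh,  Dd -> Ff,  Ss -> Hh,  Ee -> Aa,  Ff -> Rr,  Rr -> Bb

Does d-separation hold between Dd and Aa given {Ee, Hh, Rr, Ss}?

6 paths connect Dd and Aa; each must be blocked for d-separation to hold:
Path 1: Dd ← Ee → Pp ← Ff → Rr → Aa
  Ee is a fork here and Ee is conditioned on, so the path is blocked at Ee.
Path 2: Dd ← Ee → Aa
  Ee is a fork here and Ee is conditioned on, so the path is blocked at Ee.
Path 3: Dd → Hh ← Ss → Aa
  Ss is a fork here and Ss is conditioned on, so the path is blocked at Ss.
Path 4: Dd → Hh → Aa
  Hh is a chain here and Hh is conditioned on, so the path is blocked at Hh.
Path 5: Dd → Ff → Pp ← Ee → Aa
  Pp is a collider here and neither Pp nor any of its descendants is conditioned on, so the collider stays closed — the path is blocked at Pp.
Path 6: Dd → Ff → Rr → Aa
  Rr is a chain here and Rr is conditioned on, so the path is blocked at Rr.
Since every path is blocked, d-separation holds.

Yes — Dd and Aa are d-separated given {Ee, Hh, Rr, Ss}.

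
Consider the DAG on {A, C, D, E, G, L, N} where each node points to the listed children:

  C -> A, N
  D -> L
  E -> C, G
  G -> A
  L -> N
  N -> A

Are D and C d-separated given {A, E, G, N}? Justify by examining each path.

There are 3 undirected paths between D and C; checking each against the conditioning set {A, E, G, N}:
Path 1: D → L → N ← C
  L is a chain and L is not conditioned on; N is a collider and N is conditioned on, which opens it — no node blocks this path, so it is active.
Path 2: D → L → N → A ← G ← E → C
  N is a chain here and N is conditioned on, so the path is blocked at N.
Path 3: D → L → N → A ← C
  N is a chain here and N is conditioned on, so the path is blocked at N.
At least one path is unblocked, so d-separation fails.

No — D and C are not d-separated given {A, E, G, N}.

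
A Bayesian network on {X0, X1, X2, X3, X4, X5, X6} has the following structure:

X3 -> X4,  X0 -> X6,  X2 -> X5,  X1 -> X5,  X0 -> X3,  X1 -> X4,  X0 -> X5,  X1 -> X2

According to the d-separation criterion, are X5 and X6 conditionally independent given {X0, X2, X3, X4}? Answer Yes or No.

Enumerating the 3 paths from X5 to X6 and testing each for blocking by {X0, X2, X3, X4}:
Path 1: X5 ← X0 → X6
  X0 is a fork here and X0 is conditioned on, so the path is blocked at X0.
Path 2: X5 ← X1 → X4 ← X3 ← X0 → X6
  X3 is a chain here and X3 is conditioned on, so the path is blocked at X3.
Path 3: X5 ← X2 ← X1 → X4 ← X3 ← X0 → X6
  X2 is a chain here and X2 is conditioned on, so the path is blocked at X2.
Every path is blocked, so X5 and X6 are d-separated given {X0, X2, X3, X4}.

Yes — X5 and X6 are d-separated given {X0, X2, X3, X4}.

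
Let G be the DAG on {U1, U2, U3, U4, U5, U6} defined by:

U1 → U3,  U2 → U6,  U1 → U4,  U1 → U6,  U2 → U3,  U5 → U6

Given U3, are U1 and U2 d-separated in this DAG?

No

There are 2 undirected paths between U1 and U2; checking each against the conditioning set {U3}:
Path 1: U1 → U3 ← U2
  U3 is a collider and U3 is conditioned on, which opens it — no node blocks this path, so it is active.
Path 2: U1 → U6 ← U2
  U6 is a collider here and neither U6 nor any of its descendants is conditioned on, so the collider stays closed — the path is blocked at U6.
Since the path U1 → U3 ← U2 is active, U1 and U2 are not d-separated given {U3}.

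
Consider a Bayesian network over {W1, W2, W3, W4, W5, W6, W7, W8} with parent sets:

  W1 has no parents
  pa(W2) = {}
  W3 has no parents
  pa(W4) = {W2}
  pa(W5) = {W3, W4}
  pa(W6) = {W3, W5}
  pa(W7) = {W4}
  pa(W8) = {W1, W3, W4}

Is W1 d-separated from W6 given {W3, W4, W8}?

Yes

Enumerating the 4 paths from W1 to W6 and testing each for blocking by {W3, W4, W8}:
Path 1: W1 → W8 ← W4 → W5 → W6
  W4 is a fork here and W4 is conditioned on, so the path is blocked at W4.
Path 2: W1 → W8 ← W4 → W5 ← W3 → W6
  W4 is a fork here and W4 is conditioned on, so the path is blocked at W4.
Path 3: W1 → W8 ← W3 → W5 → W6
  W3 is a fork here and W3 is conditioned on, so the path is blocked at W3.
Path 4: W1 → W8 ← W3 → W6
  W3 is a fork here and W3 is conditioned on, so the path is blocked at W3.
Every path is blocked, so W1 and W6 are d-separated given {W3, W4, W8}.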